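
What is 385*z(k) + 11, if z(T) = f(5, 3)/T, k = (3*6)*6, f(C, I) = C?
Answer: 3113/108 ≈ 28.824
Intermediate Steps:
k = 108 (k = 18*6 = 108)
z(T) = 5/T
385*z(k) + 11 = 385*(5/108) + 11 = 1925/108 + 11 = 3113/108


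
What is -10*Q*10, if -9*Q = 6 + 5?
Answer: 1100/9 ≈ 122.22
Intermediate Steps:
Q = -11/9 (Q = -(6 + 5)/9 = -⅑*11 = -11/9 ≈ -1.2222)
-10*Q*10 = -10*(-11/9)*10 = (110/9)*10 = 1100/9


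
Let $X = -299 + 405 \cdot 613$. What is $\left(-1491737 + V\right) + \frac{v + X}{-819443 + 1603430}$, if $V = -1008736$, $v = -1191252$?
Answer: $- \frac{1960339269137}{783987} \approx -2.5005 \cdot 10^{6}$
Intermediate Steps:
$X = 247966$ ($X = -299 + 248265 = 247966$)
$\left(-1491737 + V\right) + \frac{v + X}{-819443 + 1603430} = \left(-1491737 - 1008736\right) + \frac{-1191252 + 247966}{-819443 + 1603430} = -2500473 - \frac{943286}{783987} = - \frac{1960339269137}{783987}$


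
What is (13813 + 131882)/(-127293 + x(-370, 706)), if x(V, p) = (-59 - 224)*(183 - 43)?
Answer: -145695/166913 ≈ -0.87288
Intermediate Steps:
x(V, p) = -39620 (x(V, p) = -283*140 = -39620)
(13813 + 131882)/(-127293 + x(-370, 706)) = (13813 + 131882)/(-127293 - 39620) = 145695/(-166913) = 145695*(-1/166913) = -145695/166913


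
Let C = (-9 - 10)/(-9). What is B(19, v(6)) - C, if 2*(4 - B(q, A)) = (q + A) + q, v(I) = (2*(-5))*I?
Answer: 116/9 ≈ 12.889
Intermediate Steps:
v(I) = -10*I
B(q, A) = 4 - q - A/2 (B(q, A) = 4 - ((q + A) + q)/2 = 4 - ((A + q) + q)/2 = 4 - (A + 2*q)/2 = 4 + (-q - A/2) = 4 - q - A/2)
C = 19/9 (C = -19*(-⅑) = 19/9 ≈ 2.1111)
B(19, v(6)) - C = (4 - 1*19 - (-5)*6) - 1*19/9 = (4 - 19 - ½*(-60)) - 19/9 = (4 - 19 + 30) - 19/9 = 15 - 19/9 = 116/9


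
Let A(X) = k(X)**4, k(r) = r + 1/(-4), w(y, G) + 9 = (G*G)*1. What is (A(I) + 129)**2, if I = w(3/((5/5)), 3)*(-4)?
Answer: 1090650625/65536 ≈ 16642.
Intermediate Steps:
w(y, G) = -9 + G**2 (w(y, G) = -9 + (G*G)*1 = -9 + G**2*1 = -9 + G**2)
k(r) = -1/4 + r (k(r) = r - 1/4 = -1/4 + r)
I = 0 (I = (-9 + 3**2)*(-4) = (-9 + 9)*(-4) = 0*(-4) = 0)
A(X) = (-1/4 + X)**4
(A(I) + 129)**2 = ((-1 + 4*0)**4/256 + 129)**2 = ((-1 + 0)**4/256 + 129)**2 = ((1/256)*(-1)**4 + 129)**2 = ((1/256)*1 + 129)**2 = (1/256 + 129)**2 = (33025/256)**2 = 1090650625/65536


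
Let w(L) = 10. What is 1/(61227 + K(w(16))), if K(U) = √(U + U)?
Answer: 61227/3748745509 - 2*√5/3748745509 ≈ 1.6331e-5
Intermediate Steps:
K(U) = √2*√U (K(U) = √(2*U) = √2*√U)
1/(61227 + K(w(16))) = 1/(61227 + √2*√10) = 1/(61227 + 2*√5)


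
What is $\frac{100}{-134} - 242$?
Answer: $- \frac{16264}{67} \approx -242.75$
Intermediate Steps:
$\frac{100}{-134} - 242 = 100 \left(- \frac{1}{134}\right) - 242 = - \frac{50}{67} - 242 = - \frac{16264}{67}$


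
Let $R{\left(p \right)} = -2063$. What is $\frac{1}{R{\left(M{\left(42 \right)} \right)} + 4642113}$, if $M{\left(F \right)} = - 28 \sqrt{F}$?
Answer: $\frac{1}{4640050} \approx 2.1552 \cdot 10^{-7}$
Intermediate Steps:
$\frac{1}{R{\left(M{\left(42 \right)} \right)} + 4642113} = \frac{1}{-2063 + 4642113} = \frac{1}{4640050}$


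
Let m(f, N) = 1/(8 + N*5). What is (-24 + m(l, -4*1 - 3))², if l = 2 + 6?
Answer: 421201/729 ≈ 577.78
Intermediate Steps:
l = 8
m(f, N) = 1/(8 + 5*N)
(-24 + m(l, -4*1 - 3))² = (-24 + 1/(8 + 5*(-4*1 - 3)))² = (-24 + 1/(8 + 5*(-4 - 3)))² = (-24 + 1/(8 + 5*(-7)))² = (-24 + 1/(8 - 35))² = (-24 + 1/(-27))² = (-24 - 1/27)² = (-649/27)² = 421201/729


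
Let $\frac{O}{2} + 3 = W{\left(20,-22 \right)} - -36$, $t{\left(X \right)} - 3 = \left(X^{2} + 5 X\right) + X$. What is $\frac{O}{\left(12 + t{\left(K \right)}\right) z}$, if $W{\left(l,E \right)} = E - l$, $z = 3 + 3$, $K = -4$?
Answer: $- \frac{3}{7} \approx -0.42857$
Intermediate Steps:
$t{\left(X \right)} = 3 + X^{2} + 6 X$ ($t{\left(X \right)} = 3 + \left(\left(X^{2} + 5 X\right) + X\right) = 3 + \left(X^{2} + 6 X\right) = 3 + X^{2} + 6 X$)
$z = 6$
$O = -18$ ($O = -6 + 2 \left(\left(-22 - 20\right) - -36\right) = -6 + 2 \left(\left(-22 - 20\right) + 36\right) = -6 + 2 \left(-42 + 36\right) = -6 + 2 \left(-6\right) = -6 - 12 = -18$)
$\frac{O}{\left(12 + t{\left(K \right)}\right) z} = - \frac{18}{\left(12 + \left(3 + \left(-4\right)^{2} + 6 \left(-4\right)\right)\right) 6} = - \frac{18}{\left(12 + \left(3 + 16 - 24\right)\right) 6} = - \frac{18}{\left(12 - 5\right) 6} = - \frac{18}{7 \cdot 6} = - \frac{18}{42} = \left(-18\right) \frac{1}{42} = - \frac{3}{7}$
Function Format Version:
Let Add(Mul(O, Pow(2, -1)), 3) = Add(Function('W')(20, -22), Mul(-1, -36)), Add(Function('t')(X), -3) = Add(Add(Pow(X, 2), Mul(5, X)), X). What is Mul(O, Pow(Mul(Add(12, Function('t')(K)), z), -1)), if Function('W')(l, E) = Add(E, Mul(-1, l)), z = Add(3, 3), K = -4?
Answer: Rational(-3, 7) ≈ -0.42857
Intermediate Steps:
Function('t')(X) = Add(3, Pow(X, 2), Mul(6, X)) (Function('t')(X) = Add(3, Add(Add(Pow(X, 2), Mul(5, X)), X)) = Add(3, Add(Pow(X, 2), Mul(6, X))) = Add(3, Pow(X, 2), Mul(6, X)))
z = 6
O = -18 (O = Add(-6, Mul(2, Add(Add(-22, Mul(-1, 20)), Mul(-1, -36)))) = Add(-6, Mul(2, Add(Add(-22, -20), 36))) = Add(-6, Mul(2, Add(-42, 36))) = Add(-6, Mul(2, -6)) = Add(-6, -12) = -18)
Mul(O, Pow(Mul(Add(12, Function('t')(K)), z), -1)) = Mul(-18, Pow(Mul(Add(12, Add(3, Pow(-4, 2), Mul(6, -4))), 6), -1)) = Mul(-18, Pow(Mul(Add(12, Add(3, 16, -24)), 6), -1)) = Mul(-18, Pow(Mul(Add(12, -5), 6), -1)) = Mul(-18, Pow(Mul(7, 6), -1)) = Mul(-18, Pow(42, -1)) = Mul(-18, Rational(1, 42)) = Rational(-3, 7)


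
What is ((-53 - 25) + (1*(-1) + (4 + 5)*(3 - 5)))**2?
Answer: 9409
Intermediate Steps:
((-53 - 25) + (1*(-1) + (4 + 5)*(3 - 5)))**2 = (-78 + (-1 + 9*(-2)))**2 = (-78 + (-1 - 18))**2 = (-78 - 19)**2 = (-97)**2 = 9409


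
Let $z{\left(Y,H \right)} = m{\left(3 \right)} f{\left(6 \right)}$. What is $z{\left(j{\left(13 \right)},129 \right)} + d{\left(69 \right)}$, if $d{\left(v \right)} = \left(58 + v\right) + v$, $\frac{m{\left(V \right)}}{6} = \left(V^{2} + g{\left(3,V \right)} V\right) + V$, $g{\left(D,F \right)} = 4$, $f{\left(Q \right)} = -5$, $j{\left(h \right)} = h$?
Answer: $-524$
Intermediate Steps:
$m{\left(V \right)} = 6 V^{2} + 30 V$ ($m{\left(V \right)} = 6 \left(\left(V^{2} + 4 V\right) + V\right) = 6 \left(V^{2} + 5 V\right) = 6 V^{2} + 30 V$)
$d{\left(v \right)} = 58 + 2 v$
$z{\left(Y,H \right)} = -720$ ($z{\left(Y,H \right)} = 6 \cdot 3 \left(5 + 3\right) \left(-5\right) = 6 \cdot 3 \cdot 8 \left(-5\right) = 144 \left(-5\right) = -720$)
$z{\left(j{\left(13 \right)},129 \right)} + d{\left(69 \right)} = -720 + \left(58 + 2 \cdot 69\right) = -720 + \left(58 + 138\right) = -720 + 196 = -524$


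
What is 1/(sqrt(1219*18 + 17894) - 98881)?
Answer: -98881/9777412325 - 2*sqrt(9959)/9777412325 ≈ -1.0134e-5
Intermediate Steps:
1/(sqrt(1219*18 + 17894) - 98881) = 1/(sqrt(21942 + 17894) - 98881) = 1/(sqrt(39836) - 98881) = 1/(2*sqrt(9959) - 98881) = 1/(-98881 + 2*sqrt(9959))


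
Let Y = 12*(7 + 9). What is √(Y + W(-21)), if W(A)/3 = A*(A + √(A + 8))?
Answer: √(1515 - 63*I*√13) ≈ 39.032 - 2.9098*I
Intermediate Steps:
W(A) = 3*A*(A + √(8 + A)) (W(A) = 3*(A*(A + √(A + 8))) = 3*(A*(A + √(8 + A))) = 3*A*(A + √(8 + A)))
Y = 192 (Y = 12*16 = 192)
√(Y + W(-21)) = √(192 + 3*(-21)*(-21 + √(8 - 21))) = √(192 + 3*(-21)*(-21 + √(-13))) = √(192 + 3*(-21)*(-21 + I*√13)) = √(192 + (1323 - 63*I*√13)) = √(1515 - 63*I*√13)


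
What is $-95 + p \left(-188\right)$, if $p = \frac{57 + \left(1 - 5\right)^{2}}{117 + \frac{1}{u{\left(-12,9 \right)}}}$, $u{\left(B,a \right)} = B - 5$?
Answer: $- \frac{105542}{497} \approx -212.36$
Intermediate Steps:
$u{\left(B,a \right)} = -5 + B$ ($u{\left(B,a \right)} = B - 5 = -5 + B$)
$p = \frac{1241}{1988}$ ($p = \frac{57 + \left(1 - 5\right)^{2}}{117 + \frac{1}{-5 - 12}} = \frac{57 + \left(-4\right)^{2}}{117 + \frac{1}{-17}} = \frac{57 + 16}{117 - \frac{1}{17}} = \frac{73}{\frac{1988}{17}} = 73 \cdot \frac{17}{1988} = \frac{1241}{1988} \approx 0.62425$)
$-95 + p \left(-188\right) = -95 + \frac{1241}{1988} \left(-188\right) = -95 - \frac{58327}{497} = - \frac{105542}{497}$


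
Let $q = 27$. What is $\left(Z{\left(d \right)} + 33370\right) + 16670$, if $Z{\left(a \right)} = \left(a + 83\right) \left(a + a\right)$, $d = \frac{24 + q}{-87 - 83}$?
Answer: $\frac{2499519}{50} \approx 49990.0$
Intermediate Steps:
$d = - \frac{3}{10}$ ($d = \frac{24 + 27}{-87 - 83} = \frac{51}{-170} = 51 \left(- \frac{1}{170}\right) = - \frac{3}{10} \approx -0.3$)
$Z{\left(a \right)} = 2 a \left(83 + a\right)$ ($Z{\left(a \right)} = \left(83 + a\right) 2 a = 2 a \left(83 + a\right)$)
$\left(Z{\left(d \right)} + 33370\right) + 16670 = \left(2 \left(- \frac{3}{10}\right) \left(83 - \frac{3}{10}\right) + 33370\right) + 16670 = \left(2 \left(- \frac{3}{10}\right) \frac{827}{10} + 33370\right) + 16670 = \left(- \frac{2481}{50} + 33370\right) + 16670 = \frac{1666019}{50} + 16670 = \frac{2499519}{50}$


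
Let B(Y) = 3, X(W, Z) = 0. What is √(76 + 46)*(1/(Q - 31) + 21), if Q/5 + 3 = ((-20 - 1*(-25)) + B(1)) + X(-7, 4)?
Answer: 125*√122/6 ≈ 230.11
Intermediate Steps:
Q = 25 (Q = -15 + 5*(((-20 - 1*(-25)) + 3) + 0) = -15 + 5*(((-20 + 25) + 3) + 0) = -15 + 5*((5 + 3) + 0) = -15 + 5*(8 + 0) = -15 + 5*8 = -15 + 40 = 25)
√(76 + 46)*(1/(Q - 31) + 21) = √(76 + 46)*(1/(25 - 31) + 21) = √122*(1/(-6) + 21) = √122*(-⅙ + 21) = √122*(125/6) = 125*√122/6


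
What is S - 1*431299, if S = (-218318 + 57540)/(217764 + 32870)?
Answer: -54049177172/125317 ≈ -4.3130e+5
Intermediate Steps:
S = -80389/125317 (S = -160778/250634 = -160778*1/250634 = -80389/125317 ≈ -0.64149)
S - 1*431299 = -80389/125317 - 1*431299 = -80389/125317 - 431299 = -54049177172/125317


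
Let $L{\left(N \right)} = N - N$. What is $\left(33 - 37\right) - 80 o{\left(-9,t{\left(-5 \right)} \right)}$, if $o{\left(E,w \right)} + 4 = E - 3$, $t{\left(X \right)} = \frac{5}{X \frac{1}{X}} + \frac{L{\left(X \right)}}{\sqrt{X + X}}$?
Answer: $1276$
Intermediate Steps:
$L{\left(N \right)} = 0$
$t{\left(X \right)} = 5$ ($t{\left(X \right)} = \frac{5}{X \frac{1}{X}} + \frac{0}{\sqrt{X + X}} = \frac{5}{1} + \frac{0}{\sqrt{2 X}} = 5 \cdot 1 + \frac{0}{\sqrt{2} \sqrt{X}} = 5 + 0 \frac{\sqrt{2}}{2 \sqrt{X}} = 5 + 0 = 5$)
$o{\left(E,w \right)} = -7 + E$ ($o{\left(E,w \right)} = -4 + \left(E - 3\right) = -4 + \left(-3 + E\right) = -7 + E$)
$\left(33 - 37\right) - 80 o{\left(-9,t{\left(-5 \right)} \right)} = \left(33 - 37\right) - 80 \left(-7 - 9\right) = -4 - -1280 = -4 + 1280 = 1276$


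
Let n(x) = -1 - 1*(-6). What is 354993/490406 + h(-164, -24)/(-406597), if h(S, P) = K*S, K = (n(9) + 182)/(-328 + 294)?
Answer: 3509676649/4863356302 ≈ 0.72166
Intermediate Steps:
n(x) = 5 (n(x) = -1 + 6 = 5)
K = -11/2 (K = (5 + 182)/(-328 + 294) = 187/(-34) = 187*(-1/34) = -11/2 ≈ -5.5000)
h(S, P) = -11*S/2
354993/490406 + h(-164, -24)/(-406597) = 354993/490406 - 11/2*(-164)/(-406597) = 354993*(1/490406) + 902*(-1/406597) = 354993/490406 - 22/9917 = 3509676649/4863356302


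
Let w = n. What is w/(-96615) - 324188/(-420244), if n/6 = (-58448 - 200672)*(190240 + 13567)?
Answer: 2219328830767823/676697901 ≈ 3.2796e+6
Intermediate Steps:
n = -316862819040 (n = 6*((-58448 - 200672)*(190240 + 13567)) = 6*(-259120*203807) = 6*(-52810469840) = -316862819040)
w = -316862819040
w/(-96615) - 324188/(-420244) = -316862819040/(-96615) - 324188/(-420244) = -316862819040*(-1/96615) - 324188*(-1/420244) = 21124187936/6441 + 81047/105061 = 2219328830767823/676697901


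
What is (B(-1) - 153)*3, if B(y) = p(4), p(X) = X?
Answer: -447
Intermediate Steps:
B(y) = 4
(B(-1) - 153)*3 = (4 - 153)*3 = -149*3 = -447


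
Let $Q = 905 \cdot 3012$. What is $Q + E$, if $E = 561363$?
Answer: $3287223$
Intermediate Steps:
$Q = 2725860$
$Q + E = 2725860 + 561363 = 3287223$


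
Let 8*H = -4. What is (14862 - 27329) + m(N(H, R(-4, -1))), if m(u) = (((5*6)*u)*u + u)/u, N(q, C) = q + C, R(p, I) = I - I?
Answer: -12481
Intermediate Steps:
H = -1/2 (H = (1/8)*(-4) = -1/2 ≈ -0.50000)
R(p, I) = 0
N(q, C) = C + q
m(u) = (u + 30*u**2)/u (m(u) = ((30*u)*u + u)/u = (30*u**2 + u)/u = (u + 30*u**2)/u)
(14862 - 27329) + m(N(H, R(-4, -1))) = (14862 - 27329) + (1 + 30*(0 - 1/2)) = -12467 + (1 + 30*(-1/2)) = -12467 + (1 - 15) = -12467 - 14 = -12481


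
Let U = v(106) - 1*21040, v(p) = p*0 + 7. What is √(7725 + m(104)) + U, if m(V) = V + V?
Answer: -21033 + √7933 ≈ -20944.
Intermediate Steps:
v(p) = 7 (v(p) = 0 + 7 = 7)
m(V) = 2*V
U = -21033 (U = 7 - 1*21040 = 7 - 21040 = -21033)
√(7725 + m(104)) + U = √(7725 + 2*104) - 21033 = √(7725 + 208) - 21033 = √7933 - 21033 = -21033 + √7933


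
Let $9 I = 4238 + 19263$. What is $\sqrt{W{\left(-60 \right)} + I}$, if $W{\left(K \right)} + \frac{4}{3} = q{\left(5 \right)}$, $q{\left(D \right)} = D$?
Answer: $\frac{41 \sqrt{14}}{3} \approx 51.136$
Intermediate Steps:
$W{\left(K \right)} = \frac{11}{3}$ ($W{\left(K \right)} = - \frac{4}{3} + 5 = \frac{11}{3}$)
$I = \frac{23501}{9}$ ($I = \frac{4238 + 19263}{9} = \frac{1}{9} \cdot 23501 = \frac{23501}{9} \approx 2611.2$)
$\sqrt{W{\left(-60 \right)} + I} = \sqrt{\frac{11}{3} + \frac{23501}{9}} = \sqrt{\frac{23534}{9}} = \frac{41 \sqrt{14}}{3}$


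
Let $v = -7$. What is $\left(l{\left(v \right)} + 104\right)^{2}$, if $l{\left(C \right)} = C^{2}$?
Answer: $23409$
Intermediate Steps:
$\left(l{\left(v \right)} + 104\right)^{2} = \left(\left(-7\right)^{2} + 104\right)^{2} = \left(49 + 104\right)^{2} = 153^{2} = 23409$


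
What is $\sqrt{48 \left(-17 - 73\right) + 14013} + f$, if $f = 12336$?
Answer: $12336 + 3 \sqrt{1077} \approx 12434.0$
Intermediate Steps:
$\sqrt{48 \left(-17 - 73\right) + 14013} + f = \sqrt{48 \left(-17 - 73\right) + 14013} + 12336 = \sqrt{48 \left(-90\right) + 14013} + 12336 = \sqrt{-4320 + 14013} + 12336 = \sqrt{9693} + 12336 = 3 \sqrt{1077} + 12336 = 12336 + 3 \sqrt{1077}$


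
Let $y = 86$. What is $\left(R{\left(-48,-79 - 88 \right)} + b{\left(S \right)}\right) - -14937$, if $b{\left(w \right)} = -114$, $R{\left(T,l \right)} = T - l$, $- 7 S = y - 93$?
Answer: $14942$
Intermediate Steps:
$S = 1$ ($S = - \frac{86 - 93}{7} = \left(- \frac{1}{7}\right) \left(-7\right) = 1$)
$\left(R{\left(-48,-79 - 88 \right)} + b{\left(S \right)}\right) - -14937 = \left(\left(-48 - \left(-79 - 88\right)\right) - 114\right) - -14937 = \left(\left(-48 - -167\right) - 114\right) + 14937 = \left(\left(-48 + 167\right) - 114\right) + 14937 = \left(119 - 114\right) + 14937 = 5 + 14937 = 14942$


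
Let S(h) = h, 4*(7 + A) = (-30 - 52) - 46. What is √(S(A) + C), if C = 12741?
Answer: √12702 ≈ 112.70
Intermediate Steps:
A = -39 (A = -7 + ((-30 - 52) - 46)/4 = -7 + (-82 - 46)/4 = -7 + (¼)*(-128) = -7 - 32 = -39)
√(S(A) + C) = √(-39 + 12741) = √12702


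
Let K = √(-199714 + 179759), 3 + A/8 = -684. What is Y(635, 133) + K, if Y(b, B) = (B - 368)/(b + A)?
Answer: 235/4861 + I*√19955 ≈ 0.048344 + 141.26*I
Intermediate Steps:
A = -5496 (A = -24 + 8*(-684) = -24 - 5472 = -5496)
Y(b, B) = (-368 + B)/(-5496 + b) (Y(b, B) = (B - 368)/(b - 5496) = (-368 + B)/(-5496 + b))
K = I*√19955 (K = √(-19955) = I*√19955 ≈ 141.26*I)
Y(635, 133) + K = (-368 + 133)/(-5496 + 635) + I*√19955 = -235/(-4861) + I*√19955 = -1/4861*(-235) + I*√19955 = 235/4861 + I*√19955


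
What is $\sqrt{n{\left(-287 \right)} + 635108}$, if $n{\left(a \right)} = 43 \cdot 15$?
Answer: $\sqrt{635753} \approx 797.34$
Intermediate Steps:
$n{\left(a \right)} = 645$
$\sqrt{n{\left(-287 \right)} + 635108} = \sqrt{645 + 635108} = \sqrt{635753}$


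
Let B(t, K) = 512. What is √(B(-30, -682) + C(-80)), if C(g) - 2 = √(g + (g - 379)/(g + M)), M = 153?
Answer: √(2739106 + 73*I*√459827)/73 ≈ 22.672 + 0.20485*I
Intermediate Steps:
C(g) = 2 + √(g + (-379 + g)/(153 + g)) (C(g) = 2 + √(g + (g - 379)/(g + 153)) = 2 + √(g + (-379 + g)/(153 + g)))
√(B(-30, -682) + C(-80)) = √(512 + (2 + √((-379 - 80 - 80*(153 - 80))/(153 - 80)))) = √(512 + (2 + √((-379 - 80 - 80*73)/73))) = √(512 + (2 + √((-379 - 80 - 5840)/73))) = √(512 + (2 + √((1/73)*(-6299)))) = √(512 + (2 + √(-6299/73))) = √(512 + (2 + I*√459827/73)) = √(514 + I*√459827/73)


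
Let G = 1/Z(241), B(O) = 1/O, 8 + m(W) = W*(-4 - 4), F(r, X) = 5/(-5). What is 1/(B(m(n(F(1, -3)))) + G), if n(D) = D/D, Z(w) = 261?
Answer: -4176/245 ≈ -17.045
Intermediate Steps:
F(r, X) = -1 (F(r, X) = 5*(-⅕) = -1)
n(D) = 1
m(W) = -8 - 8*W (m(W) = -8 + W*(-4 - 4) = -8 + W*(-8) = -8 - 8*W)
G = 1/261 ≈ 0.0038314
1/(B(m(n(F(1, -3)))) + G) = 1/(1/(-8 - 8*1) + 1/261) = 1/(1/(-8 - 8) + 1/261) = 1/(1/(-16) + 1/261) = 1/(-1/16 + 1/261) = 1/(-245/4176) = -4176/245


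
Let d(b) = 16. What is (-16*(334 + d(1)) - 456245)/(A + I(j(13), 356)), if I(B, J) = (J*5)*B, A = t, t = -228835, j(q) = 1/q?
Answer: 1200797/594615 ≈ 2.0195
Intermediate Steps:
A = -228835
I(B, J) = 5*B*J (I(B, J) = (5*J)*B = 5*B*J)
(-16*(334 + d(1)) - 456245)/(A + I(j(13), 356)) = (-16*(334 + 16) - 456245)/(-228835 + 5*356/13) = (-16*350 - 456245)/(-228835 + 5*(1/13)*356) = (-5600 - 456245)/(-228835 + 1780/13) = -461845/(-2973075/13) = -461845*(-13/2973075) = 1200797/594615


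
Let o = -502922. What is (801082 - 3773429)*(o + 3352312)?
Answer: -8469375818330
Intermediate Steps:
(801082 - 3773429)*(o + 3352312) = (801082 - 3773429)*(-502922 + 3352312) = -2972347*2849390 = -8469375818330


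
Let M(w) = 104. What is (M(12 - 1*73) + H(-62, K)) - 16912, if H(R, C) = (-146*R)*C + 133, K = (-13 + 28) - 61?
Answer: -433067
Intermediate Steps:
K = -46 (K = 15 - 61 = -46)
H(R, C) = 133 - 146*C*R (H(R, C) = -146*C*R + 133 = 133 - 146*C*R)
(M(12 - 1*73) + H(-62, K)) - 16912 = (104 + (133 - 146*(-46)*(-62))) - 16912 = (104 + (133 - 416392)) - 16912 = (104 - 416259) - 16912 = -416155 - 16912 = -433067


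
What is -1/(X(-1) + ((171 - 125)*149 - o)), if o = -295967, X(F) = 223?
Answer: -1/303044 ≈ -3.2999e-6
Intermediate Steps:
-1/(X(-1) + ((171 - 125)*149 - o)) = -1/(223 + ((171 - 125)*149 - 1*(-295967))) = -1/(223 + (46*149 + 295967)) = -1/(223 + (6854 + 295967)) = -1/(223 + 302821) = -1/303044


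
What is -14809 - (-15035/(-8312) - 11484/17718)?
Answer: -363520370011/24545336 ≈ -14810.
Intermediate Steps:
-14809 - (-15035/(-8312) - 11484/17718) = -14809 - (-15035*(-1/8312) - 11484*1/17718) = -14809 - (15035/8312 - 1914/2953) = -14809 - 1*28489187/24545336 = -14809 - 28489187/24545336 = -363520370011/24545336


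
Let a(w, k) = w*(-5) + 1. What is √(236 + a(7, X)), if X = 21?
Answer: √202 ≈ 14.213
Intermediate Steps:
a(w, k) = 1 - 5*w (a(w, k) = -5*w + 1 = 1 - 5*w)
√(236 + a(7, X)) = √(236 + (1 - 5*7)) = √(236 + (1 - 35)) = √(236 - 34) = √202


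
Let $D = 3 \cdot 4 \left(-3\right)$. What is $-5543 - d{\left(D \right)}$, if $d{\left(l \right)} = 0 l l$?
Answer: $-5543$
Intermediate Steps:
$D = -36$ ($D = 12 \left(-3\right) = -36$)
$d{\left(l \right)} = 0$ ($d{\left(l \right)} = 0 l = 0$)
$-5543 - d{\left(D \right)} = -5543 - 0 = -5543 + 0 = -5543$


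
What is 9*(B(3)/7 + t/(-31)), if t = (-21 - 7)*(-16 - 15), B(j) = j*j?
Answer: -1683/7 ≈ -240.43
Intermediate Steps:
B(j) = j²
t = 868 (t = -28*(-31) = 868)
9*(B(3)/7 + t/(-31)) = 9*(3²/7 + 868/(-31)) = 9*(9*(⅐) + 868*(-1/31)) = 9*(9/7 - 28) = 9*(-187/7) = -1683/7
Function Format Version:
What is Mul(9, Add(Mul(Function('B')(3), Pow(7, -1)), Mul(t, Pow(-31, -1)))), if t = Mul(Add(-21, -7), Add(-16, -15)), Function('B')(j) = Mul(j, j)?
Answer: Rational(-1683, 7) ≈ -240.43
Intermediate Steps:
Function('B')(j) = Pow(j, 2)
t = 868 (t = Mul(-28, -31) = 868)
Mul(9, Add(Mul(Function('B')(3), Pow(7, -1)), Mul(t, Pow(-31, -1)))) = Mul(9, Add(Mul(Pow(3, 2), Pow(7, -1)), Mul(868, Pow(-31, -1)))) = Mul(9, Add(Mul(9, Rational(1, 7)), Mul(868, Rational(-1, 31)))) = Mul(9, Add(Rational(9, 7), -28)) = Mul(9, Rational(-187, 7)) = Rational(-1683, 7)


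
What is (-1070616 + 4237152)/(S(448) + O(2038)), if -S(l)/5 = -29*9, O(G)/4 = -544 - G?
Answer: -3166536/9023 ≈ -350.94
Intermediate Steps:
O(G) = -2176 - 4*G (O(G) = 4*(-544 - G) = -2176 - 4*G)
S(l) = 1305 (S(l) = -(-145)*9 = -5*(-261) = 1305)
(-1070616 + 4237152)/(S(448) + O(2038)) = (-1070616 + 4237152)/(1305 + (-2176 - 4*2038)) = 3166536/(1305 + (-2176 - 8152)) = 3166536/(1305 - 10328) = 3166536/(-9023) = 3166536*(-1/9023) = -3166536/9023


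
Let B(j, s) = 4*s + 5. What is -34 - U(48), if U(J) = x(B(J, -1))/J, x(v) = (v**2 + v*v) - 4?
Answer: -815/24 ≈ -33.958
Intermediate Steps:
B(j, s) = 5 + 4*s
x(v) = -4 + 2*v**2 (x(v) = (v**2 + v**2) - 4 = 2*v**2 - 4 = -4 + 2*v**2)
U(J) = -2/J (U(J) = (-4 + 2*(5 + 4*(-1))**2)/J = (-4 + 2*(5 - 4)**2)/J = (-4 + 2*1**2)/J = (-4 + 2*1)/J = (-4 + 2)/J = -2/J)
-34 - U(48) = -34 - (-2)/48 = -34 - 1*(-1/24) = -34 + 1/24 = -815/24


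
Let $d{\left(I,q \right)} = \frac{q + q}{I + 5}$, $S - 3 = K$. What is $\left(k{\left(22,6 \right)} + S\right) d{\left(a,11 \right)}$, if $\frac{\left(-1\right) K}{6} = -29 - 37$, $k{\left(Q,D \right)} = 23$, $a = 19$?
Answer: $\frac{2321}{6} \approx 386.83$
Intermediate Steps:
$K = 396$ ($K = - 6 \left(-29 - 37\right) = \left(-6\right) \left(-66\right) = 396$)
$S = 399$ ($S = 3 + 396 = 399$)
$d{\left(I,q \right)} = \frac{2 q}{5 + I}$
$\left(k{\left(22,6 \right)} + S\right) d{\left(a,11 \right)} = \left(23 + 399\right) 2 \cdot 11 \frac{1}{5 + 19} = 422 \cdot 2 \cdot 11 \cdot \frac{1}{24} = 422 \cdot \frac{11}{12} = \frac{2321}{6}$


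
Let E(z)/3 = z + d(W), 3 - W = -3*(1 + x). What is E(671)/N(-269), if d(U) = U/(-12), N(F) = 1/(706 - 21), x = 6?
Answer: 1374795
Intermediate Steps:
N(F) = 1/685
W = 24 (W = 3 - (-3)*(1 + 6) = 3 - (-3)*7 = 3 - 1*(-21) = 3 + 21 = 24)
d(U) = -U/12 (d(U) = U*(-1/12) = -U/12)
E(z) = -6 + 3*z (E(z) = 3*(z - 1/12*24) = 3*(z - 2) = 3*(-2 + z) = -6 + 3*z)
E(671)/N(-269) = (-6 + 3*671)/(1/685) = (-6 + 2013)*685 = 2007*685 = 1374795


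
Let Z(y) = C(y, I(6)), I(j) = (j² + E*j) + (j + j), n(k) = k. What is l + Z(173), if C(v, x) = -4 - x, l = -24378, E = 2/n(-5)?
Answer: -122138/5 ≈ -24428.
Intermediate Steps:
E = -⅖ (E = 2/(-5) = 2*(-⅕) = -⅖ ≈ -0.40000)
I(j) = j² + 8*j/5 (I(j) = (j² - 2*j/5) + (j + j) = (j² - 2*j/5) + 2*j = j² + 8*j/5)
Z(y) = -248/5 (Z(y) = -4 - 6*(8 + 5*6)/5 = -4 - 6*(8 + 30)/5 = -4 - 6*38/5 = -4 - 1*228/5 = -4 - 228/5 = -248/5)
l + Z(173) = -24378 - 248/5 = -122138/5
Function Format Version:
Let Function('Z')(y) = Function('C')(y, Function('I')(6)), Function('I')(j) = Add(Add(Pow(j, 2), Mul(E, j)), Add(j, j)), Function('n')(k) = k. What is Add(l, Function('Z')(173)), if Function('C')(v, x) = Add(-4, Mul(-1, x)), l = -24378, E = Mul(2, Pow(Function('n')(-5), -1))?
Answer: Rational(-122138, 5) ≈ -24428.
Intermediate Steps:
E = Rational(-2, 5) (E = Mul(2, Pow(-5, -1)) = Mul(2, Rational(-1, 5)) = Rational(-2, 5) ≈ -0.40000)
Function('I')(j) = Add(Pow(j, 2), Mul(Rational(8, 5), j)) (Function('I')(j) = Add(Add(Pow(j, 2), Mul(Rational(-2, 5), j)), Add(j, j)) = Add(Add(Pow(j, 2), Mul(Rational(-2, 5), j)), Mul(2, j)) = Add(Pow(j, 2), Mul(Rational(8, 5), j)))
Function('Z')(y) = Rational(-248, 5) (Function('Z')(y) = Add(-4, Mul(-1, Mul(Rational(1, 5), 6, Add(8, Mul(5, 6))))) = Add(-4, Mul(-1, Mul(Rational(1, 5), 6, Add(8, 30)))) = Add(-4, Mul(-1, Mul(Rational(1, 5), 6, 38))) = Add(-4, Mul(-1, Rational(228, 5))) = Add(-4, Rational(-228, 5)) = Rational(-248, 5))
Add(l, Function('Z')(173)) = Add(-24378, Rational(-248, 5)) = Rational(-122138, 5)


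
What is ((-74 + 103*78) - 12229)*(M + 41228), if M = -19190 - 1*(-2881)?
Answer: -106379211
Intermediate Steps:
M = -16309 (M = -19190 + 2881 = -16309)
((-74 + 103*78) - 12229)*(M + 41228) = ((-74 + 103*78) - 12229)*(-16309 + 41228) = ((-74 + 8034) - 12229)*24919 = (7960 - 12229)*24919 = -4269*24919 = -106379211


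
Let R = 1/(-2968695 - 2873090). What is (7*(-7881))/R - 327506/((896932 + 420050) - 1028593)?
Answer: 92940205380986449/288389 ≈ 3.2227e+11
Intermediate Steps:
R = -1/5841785 (R = 1/(-5841785) = -1/5841785 ≈ -1.7118e-7)
(7*(-7881))/R - 327506/((896932 + 420050) - 1028593) = (7*(-7881))/(-1/5841785) - 327506/((896932 + 420050) - 1028593) = -55167*(-5841785) - 327506/(1316982 - 1028593) = 322273753095 - 327506/288389 = 92940205380986449/288389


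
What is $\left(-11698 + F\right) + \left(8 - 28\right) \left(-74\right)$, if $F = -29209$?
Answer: $-39427$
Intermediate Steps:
$\left(-11698 + F\right) + \left(8 - 28\right) \left(-74\right) = \left(-11698 - 29209\right) + \left(8 - 28\right) \left(-74\right) = -40907 - -1480 = -40907 + 1480 = -39427$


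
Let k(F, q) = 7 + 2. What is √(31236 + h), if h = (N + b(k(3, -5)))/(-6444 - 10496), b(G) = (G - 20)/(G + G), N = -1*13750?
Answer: √666731004170/4620 ≈ 176.74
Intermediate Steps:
N = -13750
k(F, q) = 9
b(G) = (-20 + G)/(2*G) (b(G) = (-20 + G)/((2*G)) = (-20 + G)*(1/(2*G)) = (-20 + G)/(2*G))
h = 22501/27720 (h = (-13750 + (½)*(-20 + 9)/9)/(-6444 - 10496) = (-13750 + (½)*(⅑)*(-11))/(-16940) = (-13750 - 11/18)*(-1/16940) = -247511/18*(-1/16940) = 22501/27720 ≈ 0.81172)
√(31236 + h) = √(31236 + 22501/27720) = √(865884421/27720) = √666731004170/4620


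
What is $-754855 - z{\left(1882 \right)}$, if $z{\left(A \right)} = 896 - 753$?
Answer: $-754998$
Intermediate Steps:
$z{\left(A \right)} = 143$ ($z{\left(A \right)} = 896 - 753 = 143$)
$-754855 - z{\left(1882 \right)} = -754855 - 143 = -754998$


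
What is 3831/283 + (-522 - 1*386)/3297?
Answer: 12373843/933051 ≈ 13.262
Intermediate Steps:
3831/283 + (-522 - 1*386)/3297 = 3831*(1/283) + (-522 - 386)*(1/3297) = 3831/283 - 908*1/3297 = 3831/283 - 908/3297 = 12373843/933051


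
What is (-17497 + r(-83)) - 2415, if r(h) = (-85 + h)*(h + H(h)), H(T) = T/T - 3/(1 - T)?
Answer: -6130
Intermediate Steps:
H(T) = 1 - 3/(1 - T)
r(h) = (-85 + h)*(h + (2 + h)/(-1 + h))
(-17497 + r(-83)) - 2415 = (-17497 + (-170 + (-83)³ - 85*(-83)² + 2*(-83))/(-1 - 83)) - 2415 = (-17497 + (-170 - 571787 - 85*6889 - 166)/(-84)) - 2415 = (-17497 - (-170 - 571787 - 585565 - 166)/84) - 2415 = (-17497 - 1/84*(-1157688)) - 2415 = (-17497 + 13782) - 2415 = -3715 - 2415 = -6130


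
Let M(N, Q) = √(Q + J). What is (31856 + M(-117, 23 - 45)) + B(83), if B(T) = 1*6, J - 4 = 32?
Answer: 31862 + √14 ≈ 31866.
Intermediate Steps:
J = 36 (J = 4 + 32 = 36)
B(T) = 6
M(N, Q) = √(36 + Q) (M(N, Q) = √(Q + 36) = √(36 + Q))
(31856 + M(-117, 23 - 45)) + B(83) = (31856 + √(36 + (23 - 45))) + 6 = (31856 + √(36 - 22)) + 6 = (31856 + √14) + 6 = 31862 + √14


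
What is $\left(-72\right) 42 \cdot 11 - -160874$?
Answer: $127610$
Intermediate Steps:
$\left(-72\right) 42 \cdot 11 - -160874 = \left(-3024\right) 11 + 160874 = -33264 + 160874 = 127610$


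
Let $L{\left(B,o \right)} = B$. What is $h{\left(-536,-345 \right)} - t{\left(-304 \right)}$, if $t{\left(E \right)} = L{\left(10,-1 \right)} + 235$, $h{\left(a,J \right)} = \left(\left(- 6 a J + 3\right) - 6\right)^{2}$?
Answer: $1231041287284$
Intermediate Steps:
$h{\left(a,J \right)} = \left(-3 - 6 J a\right)^{2}$ ($h{\left(a,J \right)} = \left(\left(- 6 J a + 3\right) - 6\right)^{2} = \left(\left(3 - 6 J a\right) - 6\right)^{2} = \left(-3 - 6 J a\right)^{2}$)
$t{\left(E \right)} = 245$ ($t{\left(E \right)} = 10 + 235 = 245$)
$h{\left(-536,-345 \right)} - t{\left(-304 \right)} = 9 \left(1 + 2 \left(-345\right) \left(-536\right)\right)^{2} - 245 = 9 \left(1 + 369840\right)^{2} - 245 = 9 \cdot 369841^{2} - 245 = 9 \cdot 136782365281 - 245 = 1231041287529 - 245 = 1231041287284$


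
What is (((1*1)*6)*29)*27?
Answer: 4698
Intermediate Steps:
(((1*1)*6)*29)*27 = ((1*6)*29)*27 = (6*29)*27 = 174*27 = 4698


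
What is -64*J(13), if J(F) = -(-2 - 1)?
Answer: -192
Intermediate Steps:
J(F) = 3 (J(F) = -1*(-3) = 3)
-64*J(13) = -64*3 = -192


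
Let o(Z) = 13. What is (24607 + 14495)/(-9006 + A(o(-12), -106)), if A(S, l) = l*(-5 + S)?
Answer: -19551/4927 ≈ -3.9681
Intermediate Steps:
(24607 + 14495)/(-9006 + A(o(-12), -106)) = (24607 + 14495)/(-9006 - 106*(-5 + 13)) = 39102/(-9006 - 106*8) = 39102/(-9006 - 848) = 39102/(-9854) = 39102*(-1/9854) = -19551/4927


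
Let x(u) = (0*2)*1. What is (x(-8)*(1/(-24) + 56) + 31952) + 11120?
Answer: 43072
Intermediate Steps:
x(u) = 0 (x(u) = 0*1 = 0)
(x(-8)*(1/(-24) + 56) + 31952) + 11120 = (0*(1/(-24) + 56) + 31952) + 11120 = (0*(-1/24 + 56) + 31952) + 11120 = (0*(1343/24) + 31952) + 11120 = (0 + 31952) + 11120 = 31952 + 11120 = 43072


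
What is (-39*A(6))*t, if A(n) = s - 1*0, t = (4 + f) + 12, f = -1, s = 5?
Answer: -2925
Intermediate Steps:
t = 15 (t = (4 - 1) + 12 = 3 + 12 = 15)
A(n) = 5 (A(n) = 5 - 1*0 = 5 + 0 = 5)
(-39*A(6))*t = -39*5*15 = -195*15 = -2925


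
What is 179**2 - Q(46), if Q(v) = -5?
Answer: 32046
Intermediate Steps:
179**2 - Q(46) = 179**2 - 1*(-5) = 32041 + 5 = 32046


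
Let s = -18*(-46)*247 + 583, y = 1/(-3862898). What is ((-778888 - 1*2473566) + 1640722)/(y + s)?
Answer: -6225956319336/792276516901 ≈ -7.8583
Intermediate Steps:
y = -1/3862898 ≈ -2.5887e-7
s = 205099 (s = 828*247 + 583 = 204516 + 583 = 205099)
((-778888 - 1*2473566) + 1640722)/(y + s) = ((-778888 - 1*2473566) + 1640722)/(-1/3862898 + 205099) = ((-778888 - 2473566) + 1640722)/(792276516901/3862898) = (-3252454 + 1640722)*(3862898/792276516901) = -1611732*3862898/792276516901 = -6225956319336/792276516901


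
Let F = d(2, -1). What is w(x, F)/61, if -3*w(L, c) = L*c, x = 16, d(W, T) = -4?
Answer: 64/183 ≈ 0.34973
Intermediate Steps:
F = -4
w(L, c) = -L*c/3
w(x, F)/61 = -⅓*16*(-4)/61 = (64/3)*(1/61) = 64/183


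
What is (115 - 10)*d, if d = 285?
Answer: 29925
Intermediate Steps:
(115 - 10)*d = (115 - 10)*285 = 105*285 = 29925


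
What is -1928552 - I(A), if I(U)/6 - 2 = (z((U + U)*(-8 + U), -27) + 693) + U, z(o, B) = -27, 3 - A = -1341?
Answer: -1940624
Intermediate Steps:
A = 1344 (A = 3 - 1*(-1341) = 3 + 1341 = 1344)
I(U) = 4008 + 6*U (I(U) = 12 + 6*((-27 + 693) + U) = 12 + 6*(666 + U) = 12 + (3996 + 6*U) = 4008 + 6*U)
-1928552 - I(A) = -1928552 - (4008 + 6*1344) = -1928552 - (4008 + 8064) = -1928552 - 1*12072 = -1928552 - 12072 = -1940624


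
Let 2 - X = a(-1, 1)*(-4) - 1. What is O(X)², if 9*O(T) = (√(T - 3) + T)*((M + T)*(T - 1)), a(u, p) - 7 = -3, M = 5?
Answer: 1218816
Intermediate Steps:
a(u, p) = 4 (a(u, p) = 7 - 3 = 4)
X = 19 (X = 2 - (4*(-4) - 1) = 2 - (-16 - 1) = 2 - 1*(-17) = 2 + 17 = 19)
O(T) = (-1 + T)*(5 + T)*(T + √(-3 + T))/9 (O(T) = ((√(T - 3) + T)*((5 + T)*(T - 1)))/9 = ((√(-3 + T) + T)*((5 + T)*(-1 + T)))/9 = ((T + √(-3 + T))*((-1 + T)*(5 + T)))/9 = ((-1 + T)*(5 + T)*(T + √(-3 + T)))/9 = (-1 + T)*(5 + T)*(T + √(-3 + T))/9)
O(X)² = (-5/9*19 - 5*√(-3 + 19)/9 + (⅑)*19³ + (4/9)*19² + (⅑)*19²*√(-3 + 19) + (4/9)*19*√(-3 + 19))² = (-95/9 - 5*√16/9 + (⅑)*6859 + (4/9)*361 + (⅑)*361*√16 + (4/9)*19*√16)² = (-95/9 - 5/9*4 + 6859/9 + 1444/9 + (⅑)*361*4 + (4/9)*19*4)² = (-95/9 - 20/9 + 6859/9 + 1444/9 + 1444/9 + 304/9)² = 1104² = 1218816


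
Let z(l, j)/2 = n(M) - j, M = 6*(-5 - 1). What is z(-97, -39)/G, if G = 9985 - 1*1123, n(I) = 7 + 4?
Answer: 50/4431 ≈ 0.011284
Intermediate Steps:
M = -36 (M = 6*(-6) = -36)
n(I) = 11
G = 8862 (G = 9985 - 1123 = 8862)
z(l, j) = 22 - 2*j (z(l, j) = 2*(11 - j) = 22 - 2*j)
z(-97, -39)/G = (22 - 2*(-39))/8862 = (22 + 78)*(1/8862) = 100*(1/8862) = 50/4431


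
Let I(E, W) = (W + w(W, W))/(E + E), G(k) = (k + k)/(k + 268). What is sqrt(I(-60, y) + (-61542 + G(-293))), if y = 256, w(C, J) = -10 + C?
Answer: I*sqrt(55370469)/30 ≈ 248.04*I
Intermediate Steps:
G(k) = 2*k/(268 + k) (G(k) = (2*k)/(268 + k) = 2*k/(268 + k))
I(E, W) = (-10 + 2*W)/(2*E) (I(E, W) = (W + (-10 + W))/(E + E) = (-10 + 2*W)/((2*E)) = (-10 + 2*W)*(1/(2*E)) = (-10 + 2*W)/(2*E))
sqrt(I(-60, y) + (-61542 + G(-293))) = sqrt((-5 + 256)/(-60) + (-61542 + 2*(-293)/(268 - 293))) = sqrt(-1/60*251 + (-61542 + 2*(-293)/(-25))) = sqrt(-251/60 + (-61542 + 2*(-293)*(-1/25))) = sqrt(-251/60 + (-61542 + 586/25)) = sqrt(-251/60 - 1537964/25) = sqrt(-18456823/300) = I*sqrt(55370469)/30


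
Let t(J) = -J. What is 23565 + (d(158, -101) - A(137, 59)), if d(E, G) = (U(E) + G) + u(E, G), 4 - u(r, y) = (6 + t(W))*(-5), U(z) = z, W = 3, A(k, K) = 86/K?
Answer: 1394733/59 ≈ 23640.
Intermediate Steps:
u(r, y) = 19 (u(r, y) = 4 - (6 - 1*3)*(-5) = 4 - (6 - 3)*(-5) = 4 - 3*(-5) = 4 - 1*(-15) = 4 + 15 = 19)
d(E, G) = 19 + E + G (d(E, G) = (E + G) + 19 = 19 + E + G)
23565 + (d(158, -101) - A(137, 59)) = 23565 + ((19 + 158 - 101) - 86/59) = 23565 + (76 - 86/59) = 23565 + 4398/59 = 1394733/59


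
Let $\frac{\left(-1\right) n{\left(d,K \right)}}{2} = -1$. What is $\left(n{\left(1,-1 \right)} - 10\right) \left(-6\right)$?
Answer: $48$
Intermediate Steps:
$n{\left(d,K \right)} = 2$ ($n{\left(d,K \right)} = \left(-2\right) \left(-1\right) = 2$)
$\left(n{\left(1,-1 \right)} - 10\right) \left(-6\right) = \left(2 - 10\right) \left(-6\right) = \left(-8\right) \left(-6\right) = 48$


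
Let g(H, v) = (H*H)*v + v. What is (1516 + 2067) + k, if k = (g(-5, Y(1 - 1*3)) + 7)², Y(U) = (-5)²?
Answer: 435232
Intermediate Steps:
Y(U) = 25
g(H, v) = v + v*H² (g(H, v) = H²*v + v = v*H² + v = v + v*H²)
k = 431649 (k = (25*(1 + (-5)²) + 7)² = (25*(1 + 25) + 7)² = (25*26 + 7)² = (650 + 7)² = 657² = 431649)
(1516 + 2067) + k = (1516 + 2067) + 431649 = 3583 + 431649 = 435232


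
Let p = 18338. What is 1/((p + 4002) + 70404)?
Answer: 1/92744 ≈ 1.0782e-5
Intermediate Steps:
1/((p + 4002) + 70404) = 1/((18338 + 4002) + 70404) = 1/(22340 + 70404) = 1/92744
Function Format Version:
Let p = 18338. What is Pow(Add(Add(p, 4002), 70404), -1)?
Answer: Rational(1, 92744) ≈ 1.0782e-5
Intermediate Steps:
Pow(Add(Add(p, 4002), 70404), -1) = Pow(Add(Add(18338, 4002), 70404), -1) = Pow(Add(22340, 70404), -1) = Pow(92744, -1) = Rational(1, 92744)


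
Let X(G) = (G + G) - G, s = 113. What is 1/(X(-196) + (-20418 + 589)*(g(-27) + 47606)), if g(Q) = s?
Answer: -1/946220247 ≈ -1.0568e-9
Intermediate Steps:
g(Q) = 113
X(G) = G (X(G) = 2*G - G = G)
1/(X(-196) + (-20418 + 589)*(g(-27) + 47606)) = 1/(-196 + (-20418 + 589)*(113 + 47606)) = 1/(-196 - 19829*47719) = 1/(-196 - 946220051) = 1/(-946220247) = -1/946220247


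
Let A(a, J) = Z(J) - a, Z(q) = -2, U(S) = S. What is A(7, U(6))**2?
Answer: 81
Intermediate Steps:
A(a, J) = -2 - a
A(7, U(6))**2 = (-2 - 1*7)**2 = (-2 - 7)**2 = (-9)**2 = 81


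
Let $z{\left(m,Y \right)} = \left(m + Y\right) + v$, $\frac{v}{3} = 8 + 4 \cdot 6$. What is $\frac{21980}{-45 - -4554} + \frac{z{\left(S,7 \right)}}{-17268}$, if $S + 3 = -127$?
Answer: $\frac{126557461}{25953804} \approx 4.8763$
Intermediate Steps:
$v = 96$ ($v = 3 \left(8 + 4 \cdot 6\right) = 3 \left(8 + 24\right) = 3 \cdot 32 = 96$)
$S = -130$ ($S = -3 - 127 = -130$)
$z{\left(m,Y \right)} = 96 + Y + m$ ($z{\left(m,Y \right)} = \left(m + Y\right) + 96 = \left(Y + m\right) + 96 = 96 + Y + m$)
$\frac{21980}{-45 - -4554} + \frac{z{\left(S,7 \right)}}{-17268} = \frac{21980}{-45 - -4554} + \frac{96 + 7 - 130}{-17268} = \frac{21980}{-45 + 4554} - - \frac{9}{5756} = \frac{21980}{4509} + \frac{9}{5756} = \frac{126557461}{25953804}$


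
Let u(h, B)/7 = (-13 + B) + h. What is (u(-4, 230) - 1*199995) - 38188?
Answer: -236692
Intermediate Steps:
u(h, B) = -91 + 7*B + 7*h (u(h, B) = 7*((-13 + B) + h) = 7*(-13 + B + h) = -91 + 7*B + 7*h)
(u(-4, 230) - 1*199995) - 38188 = ((-91 + 7*230 + 7*(-4)) - 1*199995) - 38188 = ((-91 + 1610 - 28) - 199995) - 38188 = (1491 - 199995) - 38188 = -198504 - 38188 = -236692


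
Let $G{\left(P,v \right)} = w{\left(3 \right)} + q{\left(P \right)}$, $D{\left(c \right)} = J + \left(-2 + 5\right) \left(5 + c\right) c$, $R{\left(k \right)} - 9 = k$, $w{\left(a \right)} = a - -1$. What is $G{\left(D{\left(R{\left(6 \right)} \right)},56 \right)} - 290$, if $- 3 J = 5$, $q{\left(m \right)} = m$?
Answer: $\frac{1837}{3} \approx 612.33$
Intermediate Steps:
$J = - \frac{5}{3}$ ($J = \left(- \frac{1}{3}\right) 5 = - \frac{5}{3} \approx -1.6667$)
$w{\left(a \right)} = 1 + a$ ($w{\left(a \right)} = a + 1 = 1 + a$)
$R{\left(k \right)} = 9 + k$
$D{\left(c \right)} = - \frac{5}{3} + c \left(15 + 3 c\right)$ ($D{\left(c \right)} = - \frac{5}{3} + \left(-2 + 5\right) \left(5 + c\right) c = - \frac{5}{3} + 3 \left(5 + c\right) c = - \frac{5}{3} + \left(15 + 3 c\right) c = - \frac{5}{3} + c \left(15 + 3 c\right)$)
$G{\left(P,v \right)} = 4 + P$ ($G{\left(P,v \right)} = \left(1 + 3\right) + P = 4 + P$)
$G{\left(D{\left(R{\left(6 \right)} \right)},56 \right)} - 290 = \left(4 + \left(- \frac{5}{3} + 3 \left(9 + 6\right)^{2} + 15 \left(9 + 6\right)\right)\right) - 290 = \left(4 + \left(- \frac{5}{3} + 3 \cdot 15^{2} + 15 \cdot 15\right)\right) - 290 = \left(4 + \left(- \frac{5}{3} + 3 \cdot 225 + 225\right)\right) - 290 = \left(4 + \left(- \frac{5}{3} + 675 + 225\right)\right) - 290 = \left(4 + \frac{2695}{3}\right) - 290 = \frac{2707}{3} - 290 = \frac{1837}{3}$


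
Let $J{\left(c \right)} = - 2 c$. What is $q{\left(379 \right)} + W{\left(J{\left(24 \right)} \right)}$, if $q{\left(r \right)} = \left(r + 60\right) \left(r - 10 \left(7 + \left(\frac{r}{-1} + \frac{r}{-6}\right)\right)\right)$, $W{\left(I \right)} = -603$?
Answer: $\frac{6228479}{3} \approx 2.0762 \cdot 10^{6}$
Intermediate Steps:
$q{\left(r \right)} = \left(-70 + \frac{38 r}{3}\right) \left(60 + r\right)$ ($q{\left(r \right)} = \left(60 + r\right) \left(r - 10 \left(7 + \left(r \left(-1\right) + r \left(- \frac{1}{6}\right)\right)\right)\right) = \left(60 + r\right) \left(r - 10 \left(7 - \frac{7 r}{6}\right)\right) = \left(60 + r\right) \left(r + \left(-70 + \frac{35 r}{3}\right)\right) = \left(60 + r\right) \left(-70 + \frac{38 r}{3}\right) = \left(-70 + \frac{38 r}{3}\right) \left(60 + r\right)$)
$q{\left(379 \right)} + W{\left(J{\left(24 \right)} \right)} = \left(-4200 + 690 \cdot 379 + \frac{38 \cdot 379^{2}}{3}\right) - 603 = \left(-4200 + 261510 + \frac{38}{3} \cdot 143641\right) - 603 = \left(-4200 + 261510 + \frac{5458358}{3}\right) - 603 = \frac{6230288}{3} - 603 = \frac{6228479}{3}$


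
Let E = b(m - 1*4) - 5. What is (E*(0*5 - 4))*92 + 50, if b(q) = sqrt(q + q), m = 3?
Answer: 1890 - 368*I*sqrt(2) ≈ 1890.0 - 520.43*I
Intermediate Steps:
b(q) = sqrt(2)*sqrt(q) (b(q) = sqrt(2*q) = sqrt(2)*sqrt(q))
E = -5 + I*sqrt(2) (E = sqrt(2)*sqrt(3 - 1*4) - 5 = sqrt(2)*sqrt(3 - 4) - 5 = sqrt(2)*sqrt(-1) - 5 = sqrt(2)*I - 5 = I*sqrt(2) - 5 = -5 + I*sqrt(2) ≈ -5.0 + 1.4142*I)
(E*(0*5 - 4))*92 + 50 = ((-5 + I*sqrt(2))*(0*5 - 4))*92 + 50 = ((-5 + I*sqrt(2))*(0 - 4))*92 + 50 = ((-5 + I*sqrt(2))*(-4))*92 + 50 = (20 - 4*I*sqrt(2))*92 + 50 = (1840 - 368*I*sqrt(2)) + 50 = 1890 - 368*I*sqrt(2)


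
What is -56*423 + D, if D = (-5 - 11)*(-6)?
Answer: -23592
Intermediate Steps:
D = 96 (D = -16*(-6) = 96)
-56*423 + D = -56*423 + 96 = -23688 + 96 = -23592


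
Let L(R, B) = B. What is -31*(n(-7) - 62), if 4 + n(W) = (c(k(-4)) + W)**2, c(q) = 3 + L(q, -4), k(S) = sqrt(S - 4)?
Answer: 62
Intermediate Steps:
k(S) = sqrt(-4 + S)
c(q) = -1 (c(q) = 3 - 4 = -1)
n(W) = -4 + (-1 + W)**2
-31*(n(-7) - 62) = -31*((-4 + (-1 - 7)**2) - 62) = -31*((-4 + (-8)**2) - 62) = -31*((-4 + 64) - 62) = -31*(60 - 62) = -31*(-2) = 62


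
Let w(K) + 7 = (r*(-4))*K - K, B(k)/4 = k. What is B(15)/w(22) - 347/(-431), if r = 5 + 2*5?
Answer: 442243/581419 ≈ 0.76063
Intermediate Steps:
r = 15 (r = 5 + 10 = 15)
B(k) = 4*k
w(K) = -7 - 61*K (w(K) = -7 + ((15*(-4))*K - K) = -7 + (-60*K - K) = -7 - 61*K)
B(15)/w(22) - 347/(-431) = (4*15)/(-7 - 61*22) - 347/(-431) = 60/(-7 - 1342) - 347*(-1/431) = 60/(-1349) + 347/431 = 60*(-1/1349) + 347/431 = -60/1349 + 347/431 = 442243/581419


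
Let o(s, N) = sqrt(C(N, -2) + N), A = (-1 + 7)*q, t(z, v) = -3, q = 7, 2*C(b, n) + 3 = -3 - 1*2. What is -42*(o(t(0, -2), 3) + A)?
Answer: -1764 - 42*I ≈ -1764.0 - 42.0*I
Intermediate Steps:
C(b, n) = -4 (C(b, n) = -3/2 + (-3 - 1*2)/2 = -3/2 + (-3 - 2)/2 = -3/2 + (1/2)*(-5) = -3/2 - 5/2 = -4)
A = 42 (A = (-1 + 7)*7 = 6*7 = 42)
o(s, N) = sqrt(-4 + N)
-42*(o(t(0, -2), 3) + A) = -42*(sqrt(-4 + 3) + 42) = -42*(sqrt(-1) + 42) = -42*(I + 42) = -42*(42 + I) = -1764 - 42*I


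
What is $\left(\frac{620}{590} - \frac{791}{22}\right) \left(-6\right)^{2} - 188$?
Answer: $- \frac{937502}{649} \approx -1444.5$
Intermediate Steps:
$\left(\frac{620}{590} - \frac{791}{22}\right) \left(-6\right)^{2} - 188 = \left(620 \cdot \frac{1}{590} - \frac{791}{22}\right) 36 - 188 = \left(\frac{62}{59} - \frac{791}{22}\right) 36 - 188 = \left(- \frac{45305}{1298}\right) 36 - 188 = - \frac{815490}{649} - 188 = - \frac{937502}{649}$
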